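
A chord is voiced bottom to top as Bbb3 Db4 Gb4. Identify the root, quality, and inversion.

Gb minor, first inversion

The pitch classes Bbb, Db, Gb arrange in thirds as Gb–Bbb–Db: a Gb minor triad.
The lowest note is Bbb, the third of the chord, so this is first inversion (figured bass 6).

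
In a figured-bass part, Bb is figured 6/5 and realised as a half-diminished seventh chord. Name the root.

The figures 6/5 mean the third of the chord is in the bass. If Bb is the third of a half-diminished seventh chord, the root is G (chord tones G–Bb–Db–F).

G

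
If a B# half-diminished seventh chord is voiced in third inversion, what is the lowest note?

B# half-diminished seventh is B#–D#–F#–A#. Third inversion places the seventh in the bass: A#.

A#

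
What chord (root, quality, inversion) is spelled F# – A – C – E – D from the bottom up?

The distinct note names are F#, A, C, E, D. Stacked in thirds they read D–F#–A–C–E, which is a dominant ninth chord on D.
With the third (F#) in the bass, the chord is in first inversion.

D dominant ninth, first inversion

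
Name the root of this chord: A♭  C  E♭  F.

Ab, C, Eb, F are the tones of an F minor seventh chord (F–Ab–C–Eb), making F the root.

F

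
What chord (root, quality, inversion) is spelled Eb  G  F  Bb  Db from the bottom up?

Reducing to letter names: Eb, G, F, Bb, Db. These stack in thirds as Eb–G–Bb–Db–F — an Eb dominant ninth chord.
The lowest note is Eb, the root of the chord, so this is root position.

Eb dominant ninth, root position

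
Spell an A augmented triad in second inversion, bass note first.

E#, A, C#

A augmented is A–C#–E#. Second inversion puts the fifth (E#) in the bass, with the remaining tones above: E#, A, C#.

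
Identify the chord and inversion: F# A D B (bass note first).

B minor seventh, second inversion

Reducing to letter names: F#, A, D, B. These stack in thirds as B–D–F#–A — a B minor seventh chord.
With the fifth (F#) in the bass, the chord is in second inversion (figured bass 4/3).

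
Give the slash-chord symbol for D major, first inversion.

D/F#

First inversion of D major has the third (F#) in the bass. As a slash chord: D/F#.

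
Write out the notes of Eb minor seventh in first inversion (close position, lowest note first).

Gb, Bb, Db, Eb

Spelling Eb minor seventh: Eb–Gb–Bb–Db. In first inversion the third is bass, giving Gb, Bb, Db, Eb from the bottom.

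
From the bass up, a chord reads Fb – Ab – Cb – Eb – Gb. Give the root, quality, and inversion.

Fb major ninth, root position

The distinct note names are Fb, Ab, Cb, Eb, Gb. Stacked in thirds they read Fb–Ab–Cb–Eb–Gb, which is a major ninth chord on Fb.
With the root (Fb) in the bass, the chord is in root position.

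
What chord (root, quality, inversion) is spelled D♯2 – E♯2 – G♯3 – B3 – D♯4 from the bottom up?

The distinct note names are D#, E#, G#, B. Stacked in thirds they read E#–G#–B–D#, which is a half-diminished seventh chord on E#.
With the seventh (D#) in the bass, the chord is in third inversion (figured bass 4/2).

E# half-diminished seventh, third inversion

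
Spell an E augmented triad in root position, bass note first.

E, G#, B#

E augmented is E–G#–B#. Root position puts the root (E) in the bass, with the remaining tones above: E, G#, B#.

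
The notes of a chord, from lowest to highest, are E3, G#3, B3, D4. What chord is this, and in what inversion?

The pitch classes E, G#, B, D arrange in thirds as E–G#–B–D: an E dominant seventh chord.
The lowest note is E, the root of the chord, so this is root position (figured bass 7).

E dominant seventh, root position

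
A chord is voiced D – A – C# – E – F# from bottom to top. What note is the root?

The distinct letter names are D, A, C#, E, F#. Arranged as a stack of thirds they read D–F#–A–C#–E, so D is the root (a D major ninth chord).

D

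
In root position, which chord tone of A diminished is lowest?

The root of A diminished (A–C–Eb) is A; that is the bass in root position.

A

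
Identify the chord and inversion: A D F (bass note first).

D minor, second inversion

Reducing to letter names: A, D, F. These stack in thirds as D–F–A — a D minor triad.
The lowest note is A, the fifth of the chord, so this is second inversion (figured bass 6/4).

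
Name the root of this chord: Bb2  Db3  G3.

Bb, Db, G are the tones of a G diminished triad (G–Bb–Db), making G the root.

G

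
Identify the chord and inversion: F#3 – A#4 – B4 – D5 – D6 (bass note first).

B minor-major seventh, second inversion

The pitch classes F#, A#, B, D arrange in thirds as B–D–F#–A#: a B minor-major seventh chord.
F# is the fifth of B minor-major seventh; fifth in the bass means second inversion (figured bass 4/3).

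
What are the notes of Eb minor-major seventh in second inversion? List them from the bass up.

Bb, D, Eb, Gb

Eb minor-major seventh is Eb–Gb–Bb–D. Second inversion puts the fifth (Bb) in the bass, with the remaining tones above: Bb, D, Eb, Gb.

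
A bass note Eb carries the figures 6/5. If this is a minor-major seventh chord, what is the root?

C

The figures 6/5 mean the third of the chord is in the bass. If Eb is the third of a minor-major seventh chord, the root is C (chord tones C–Eb–G–B).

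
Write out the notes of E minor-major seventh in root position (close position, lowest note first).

Spelling E minor-major seventh: E–G–B–D#. In root position the root is bass, giving E, G, B, D# from the bottom.

E, G, B, D#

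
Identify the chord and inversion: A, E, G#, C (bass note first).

Reducing to letter names: A, E, G#, C. These stack in thirds as A–C–E–G# — an A minor-major seventh chord.
With the root (A) in the bass, the chord is in root position (figured bass 7).

A minor-major seventh, root position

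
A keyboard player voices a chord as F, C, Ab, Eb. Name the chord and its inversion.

The distinct note names are F, C, Ab, Eb. Stacked in thirds they read F–Ab–C–Eb, which is a minor seventh chord on F.
F is the root of F minor seventh; root in the bass means root position (figured bass 7).

F minor seventh, root position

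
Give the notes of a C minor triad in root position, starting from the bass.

C, Eb, G

C minor is C–Eb–G. Root position puts the root (C) in the bass, with the remaining tones above: C, Eb, G.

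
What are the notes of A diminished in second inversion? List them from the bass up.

The chord tones are A–C–Eb. With the fifth (Eb) lowest for second inversion: Eb, A, C.

Eb, A, C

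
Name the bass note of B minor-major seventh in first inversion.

D

In first inversion the third is lowest. For B minor-major seventh (B–D–F#–A#) that is D.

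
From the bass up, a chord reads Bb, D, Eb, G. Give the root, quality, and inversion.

The pitch classes Bb, D, Eb, G arrange in thirds as Eb–G–Bb–D: an Eb major seventh chord.
With the fifth (Bb) in the bass, the chord is in second inversion (figured bass 4/3).

Eb major seventh, second inversion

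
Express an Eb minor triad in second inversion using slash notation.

Second inversion of Eb minor has the fifth (Bb) in the bass. As a slash chord: Ebm/Bb.

Ebm/Bb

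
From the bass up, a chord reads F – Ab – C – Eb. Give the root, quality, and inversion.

The pitch classes F, Ab, C, Eb arrange in thirds as F–Ab–C–Eb: an F minor seventh chord.
With the root (F) in the bass, the chord is in root position (figured bass 7).

F minor seventh, root position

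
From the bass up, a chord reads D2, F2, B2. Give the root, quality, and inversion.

Reducing to letter names: D, F, B. These stack in thirds as B–D–F — a B diminished triad.
The lowest note is D, the third of the chord, so this is first inversion (figured bass 6).

B diminished, first inversion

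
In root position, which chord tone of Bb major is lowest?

Bb major is Bb–D–F. Root position places the root in the bass: Bb.

Bb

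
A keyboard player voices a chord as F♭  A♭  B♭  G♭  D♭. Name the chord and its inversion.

Gb dominant ninth, third inversion

The pitch classes Fb, Ab, Bb, Gb, Db arrange in thirds as Gb–Bb–Db–Fb–Ab: a Gb dominant ninth chord.
The lowest note is Fb, the seventh of the chord, so this is third inversion.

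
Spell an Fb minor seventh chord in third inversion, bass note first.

Ebb, Fb, Abb, Cb

Spelling Fb minor seventh: Fb–Abb–Cb–Ebb. In third inversion the seventh is bass, giving Ebb, Fb, Abb, Cb from the bottom.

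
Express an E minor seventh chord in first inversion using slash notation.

Em7/G

First inversion of E minor seventh has the third (G) in the bass. As a slash chord: Em7/G.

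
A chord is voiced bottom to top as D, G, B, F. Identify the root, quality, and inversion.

G dominant seventh, second inversion

The distinct note names are D, G, B, F. Stacked in thirds they read G–B–D–F, which is a dominant seventh chord on G.
With the fifth (D) in the bass, the chord is in second inversion (figured bass 4/3).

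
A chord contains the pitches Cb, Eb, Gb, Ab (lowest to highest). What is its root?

Ab

Reordering Cb, Eb, Gb, Ab into stacked thirds gives Ab–Cb–Eb–Gb; the bottom of that stack, Ab, is the root.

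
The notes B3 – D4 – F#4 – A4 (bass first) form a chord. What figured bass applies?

The notes B, D, F#, A stack in thirds as B–D–F#–A — a B minor seventh chord. The bass B is the root, so this is root position: figured 7.

7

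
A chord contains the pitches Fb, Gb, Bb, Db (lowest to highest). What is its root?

Gb

Reordering Fb, Gb, Bb, Db into stacked thirds gives Gb–Bb–Db–Fb; the bottom of that stack, Gb, is the root.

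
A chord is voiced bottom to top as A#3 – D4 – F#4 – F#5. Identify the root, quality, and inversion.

The distinct note names are A#, D, F#. Stacked in thirds they read D–F#–A#, which is an augmented triad on D.
With the fifth (A#) in the bass, the chord is in second inversion (figured bass 6/4).

D augmented, second inversion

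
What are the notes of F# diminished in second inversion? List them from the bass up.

C, F#, A

F# diminished is F#–A–C. Second inversion puts the fifth (C) in the bass, with the remaining tones above: C, F#, A.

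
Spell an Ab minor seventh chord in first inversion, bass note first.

Spelling Ab minor seventh: Ab–Cb–Eb–Gb. In first inversion the third is bass, giving Cb, Eb, Gb, Ab from the bottom.

Cb, Eb, Gb, Ab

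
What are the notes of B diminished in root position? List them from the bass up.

Spelling B diminished: B–D–F. In root position the root is bass, giving B, D, F from the bottom.

B, D, F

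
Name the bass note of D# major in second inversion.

A#

The fifth of D# major (D#–F##–A#) is A#; that is the bass in second inversion.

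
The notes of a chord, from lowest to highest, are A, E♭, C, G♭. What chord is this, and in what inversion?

A diminished seventh, root position

The distinct note names are A, Eb, C, Gb. Stacked in thirds they read A–C–Eb–Gb, which is a diminished seventh chord on A.
With the root (A) in the bass, the chord is in root position (figured bass 7).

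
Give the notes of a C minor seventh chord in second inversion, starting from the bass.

Spelling C minor seventh: C–Eb–G–Bb. In second inversion the fifth is bass, giving G, Bb, C, Eb from the bottom.

G, Bb, C, Eb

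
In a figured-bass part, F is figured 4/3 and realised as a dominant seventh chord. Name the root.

Bb

The figures 4/3 mean the fifth of the chord is in the bass. If F is the fifth of a dominant seventh chord, the root is Bb (chord tones Bb–D–F–Ab).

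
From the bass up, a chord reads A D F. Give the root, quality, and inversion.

The pitch classes A, D, F arrange in thirds as D–F–A: a D minor triad.
A is the fifth of D minor; fifth in the bass means second inversion (figured bass 6/4).

D minor, second inversion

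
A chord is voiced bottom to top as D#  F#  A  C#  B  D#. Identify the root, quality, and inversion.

B dominant ninth, first inversion

The distinct note names are D#, F#, A, C#, B. Stacked in thirds they read B–D#–F#–A–C#, which is a dominant ninth chord on B.
With the third (D#) in the bass, the chord is in first inversion.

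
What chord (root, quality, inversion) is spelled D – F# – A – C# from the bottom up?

Reducing to letter names: D, F#, A, C#. These stack in thirds as D–F#–A–C# — a D major seventh chord.
With the root (D) in the bass, the chord is in root position (figured bass 7).

D major seventh, root position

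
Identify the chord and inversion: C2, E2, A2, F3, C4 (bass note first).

Reducing to letter names: C, E, A, F. These stack in thirds as F–A–C–E — an F major seventh chord.
C is the fifth of F major seventh; fifth in the bass means second inversion (figured bass 4/3).

F major seventh, second inversion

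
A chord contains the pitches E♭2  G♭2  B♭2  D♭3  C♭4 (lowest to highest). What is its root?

Cb

Eb, Gb, Bb, Db, Cb are the tones of a Cb major ninth chord (Cb–Eb–Gb–Bb–Db), making Cb the root.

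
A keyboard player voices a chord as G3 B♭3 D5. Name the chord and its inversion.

G minor, root position

The distinct note names are G, Bb, D. Stacked in thirds they read G–Bb–D, which is a minor triad on G.
The lowest note is G, the root of the chord, so this is root position (figured bass 5/3).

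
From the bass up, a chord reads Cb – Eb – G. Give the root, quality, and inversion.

Reducing to letter names: Cb, Eb, G. These stack in thirds as Cb–Eb–G — a Cb augmented triad.
The lowest note is Cb, the root of the chord, so this is root position (figured bass 5/3).

Cb augmented, root position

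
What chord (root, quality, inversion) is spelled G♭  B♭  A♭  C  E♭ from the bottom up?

The pitch classes Gb, Bb, Ab, C, Eb arrange in thirds as Ab–C–Eb–Gb–Bb: an Ab dominant ninth chord.
Gb is the seventh of Ab dominant ninth; seventh in the bass means third inversion.

Ab dominant ninth, third inversion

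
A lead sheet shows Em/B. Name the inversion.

Em/B means E minor with B in the bass. B is the fifth of E minor (E–G–B), so this is second inversion.

second inversion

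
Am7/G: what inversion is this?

third inversion

Am7/G means A minor seventh with G in the bass. G is the seventh of A minor seventh (A–C–E–G), so this is third inversion.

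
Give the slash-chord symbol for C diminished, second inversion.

Second inversion of C diminished has the fifth (Gb) in the bass. As a slash chord: Cdim/Gb.

Cdim/Gb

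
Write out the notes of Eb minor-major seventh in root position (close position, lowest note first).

Eb, Gb, Bb, D

Spelling Eb minor-major seventh: Eb–Gb–Bb–D. In root position the root is bass, giving Eb, Gb, Bb, D from the bottom.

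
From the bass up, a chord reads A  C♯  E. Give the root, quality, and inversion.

A major, root position

The pitch classes A, C#, E arrange in thirds as A–C#–E: an A major triad.
With the root (A) in the bass, the chord is in root position (figured bass 5/3).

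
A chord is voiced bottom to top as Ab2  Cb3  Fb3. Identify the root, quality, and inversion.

Fb major, first inversion

The distinct note names are Ab, Cb, Fb. Stacked in thirds they read Fb–Ab–Cb, which is a major triad on Fb.
Ab is the third of Fb major; third in the bass means first inversion (figured bass 6).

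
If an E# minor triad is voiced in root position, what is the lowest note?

The root of E# minor (E#–G#–B#) is E#; that is the bass in root position.

E#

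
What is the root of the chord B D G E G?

E

The distinct letter names are B, D, G, E. Arranged as a stack of thirds they read E–G–B–D, so E is the root (an E minor seventh chord).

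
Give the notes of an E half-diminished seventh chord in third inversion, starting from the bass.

E half-diminished seventh is E–G–Bb–D. Third inversion puts the seventh (D) in the bass, with the remaining tones above: D, E, G, Bb.

D, E, G, Bb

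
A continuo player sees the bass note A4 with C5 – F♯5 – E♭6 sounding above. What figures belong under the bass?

6/5

The notes A, C, F#, Eb stack in thirds as F#–A–C–Eb — an F# diminished seventh chord. The bass A is the third, so this is first inversion: figured 6/5.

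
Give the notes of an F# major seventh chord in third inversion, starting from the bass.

Spelling F# major seventh: F#–A#–C#–E#. In third inversion the seventh is bass, giving E#, F#, A#, C# from the bottom.

E#, F#, A#, C#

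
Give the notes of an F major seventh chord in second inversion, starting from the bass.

C, E, F, A

F major seventh is F–A–C–E. Second inversion puts the fifth (C) in the bass, with the remaining tones above: C, E, F, A.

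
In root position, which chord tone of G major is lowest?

G

In root position the root is lowest. For G major (G–B–D) that is G.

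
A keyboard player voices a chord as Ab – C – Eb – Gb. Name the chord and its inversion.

Ab dominant seventh, root position

The distinct note names are Ab, C, Eb, Gb. Stacked in thirds they read Ab–C–Eb–Gb, which is a dominant seventh chord on Ab.
Ab is the root of Ab dominant seventh; root in the bass means root position (figured bass 7).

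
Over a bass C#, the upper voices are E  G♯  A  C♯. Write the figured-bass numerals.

The notes C#, E, G#, A stack in thirds as A–C#–E–G# — an A major seventh chord. The bass C# is the third, so this is first inversion: figured 6/5.

6/5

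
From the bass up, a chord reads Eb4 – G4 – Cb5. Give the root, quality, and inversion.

Cb augmented, first inversion

Reducing to letter names: Eb, G, Cb. These stack in thirds as Cb–Eb–G — a Cb augmented triad.
Eb is the third of Cb augmented; third in the bass means first inversion (figured bass 6).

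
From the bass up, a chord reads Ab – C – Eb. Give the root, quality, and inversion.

The distinct note names are Ab, C, Eb. Stacked in thirds they read Ab–C–Eb, which is a major triad on Ab.
Ab is the root of Ab major; root in the bass means root position (figured bass 5/3).

Ab major, root position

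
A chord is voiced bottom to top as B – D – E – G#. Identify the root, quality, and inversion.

E dominant seventh, second inversion

The distinct note names are B, D, E, G#. Stacked in thirds they read E–G#–B–D, which is a dominant seventh chord on E.
The lowest note is B, the fifth of the chord, so this is second inversion (figured bass 4/3).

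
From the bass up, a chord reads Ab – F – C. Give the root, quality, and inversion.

F minor, first inversion

The distinct note names are Ab, F, C. Stacked in thirds they read F–Ab–C, which is a minor triad on F.
With the third (Ab) in the bass, the chord is in first inversion (figured bass 6).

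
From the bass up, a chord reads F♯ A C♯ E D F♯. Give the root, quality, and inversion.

D major ninth, first inversion

Reducing to letter names: F#, A, C#, E, D. These stack in thirds as D–F#–A–C#–E — a D major ninth chord.
The lowest note is F#, the third of the chord, so this is first inversion.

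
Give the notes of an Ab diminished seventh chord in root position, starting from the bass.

The chord tones are Ab–Cb–Ebb–Gbb. With the root (Ab) lowest for root position: Ab, Cb, Ebb, Gbb.

Ab, Cb, Ebb, Gbb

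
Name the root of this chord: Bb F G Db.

G

Reordering Bb, F, G, Db into stacked thirds gives G–Bb–Db–F; the bottom of that stack, G, is the root.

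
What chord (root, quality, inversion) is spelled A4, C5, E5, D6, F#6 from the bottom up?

D dominant ninth, second inversion

The distinct note names are A, C, E, D, F#. Stacked in thirds they read D–F#–A–C–E, which is a dominant ninth chord on D.
With the fifth (A) in the bass, the chord is in second inversion.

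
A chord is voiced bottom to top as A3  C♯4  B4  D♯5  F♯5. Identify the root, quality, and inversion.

B dominant ninth, third inversion

The distinct note names are A, C#, B, D#, F#. Stacked in thirds they read B–D#–F#–A–C#, which is a dominant ninth chord on B.
The lowest note is A, the seventh of the chord, so this is third inversion.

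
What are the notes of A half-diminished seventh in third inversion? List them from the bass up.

A half-diminished seventh is A–C–Eb–G. Third inversion puts the seventh (G) in the bass, with the remaining tones above: G, A, C, Eb.

G, A, C, Eb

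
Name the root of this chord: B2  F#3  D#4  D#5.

The distinct letter names are B, F#, D#. Arranged as a stack of thirds they read B–D#–F#, so B is the root (a B major triad).

B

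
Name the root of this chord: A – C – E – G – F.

The distinct letter names are A, C, E, G, F. Arranged as a stack of thirds they read F–A–C–E–G, so F is the root (an F major ninth chord).

F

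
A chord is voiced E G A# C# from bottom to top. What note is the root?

A#

E, G, A#, C# are the tones of an A# diminished seventh chord (A#–C#–E–G), making A# the root.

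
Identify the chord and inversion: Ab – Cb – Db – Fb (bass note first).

The pitch classes Ab, Cb, Db, Fb arrange in thirds as Db–Fb–Ab–Cb: a Db minor seventh chord.
The lowest note is Ab, the fifth of the chord, so this is second inversion (figured bass 4/3).

Db minor seventh, second inversion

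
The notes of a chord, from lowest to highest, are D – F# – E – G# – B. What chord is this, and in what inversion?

The pitch classes D, F#, E, G#, B arrange in thirds as E–G#–B–D–F#: an E dominant ninth chord.
The lowest note is D, the seventh of the chord, so this is third inversion.

E dominant ninth, third inversion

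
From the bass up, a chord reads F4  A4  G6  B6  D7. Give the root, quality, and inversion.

The pitch classes F, A, G, B, D arrange in thirds as G–B–D–F–A: a G dominant ninth chord.
With the seventh (F) in the bass, the chord is in third inversion.

G dominant ninth, third inversion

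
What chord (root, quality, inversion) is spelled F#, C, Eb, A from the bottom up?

The pitch classes F#, C, Eb, A arrange in thirds as F#–A–C–Eb: an F# diminished seventh chord.
F# is the root of F# diminished seventh; root in the bass means root position (figured bass 7).

F# diminished seventh, root position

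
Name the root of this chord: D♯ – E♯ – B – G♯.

E#

Reordering D#, E#, B, G# into stacked thirds gives E#–G#–B–D#; the bottom of that stack, E#, is the root.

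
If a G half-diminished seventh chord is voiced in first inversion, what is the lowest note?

Bb

In first inversion the third is lowest. For G half-diminished seventh (G–Bb–Db–F) that is Bb.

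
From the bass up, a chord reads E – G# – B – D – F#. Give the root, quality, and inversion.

The pitch classes E, G#, B, D, F# arrange in thirds as E–G#–B–D–F#: an E dominant ninth chord.
With the root (E) in the bass, the chord is in root position.

E dominant ninth, root position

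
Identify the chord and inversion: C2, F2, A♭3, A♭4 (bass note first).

The distinct note names are C, F, Ab. Stacked in thirds they read F–Ab–C, which is a minor triad on F.
With the fifth (C) in the bass, the chord is in second inversion (figured bass 6/4).

F minor, second inversion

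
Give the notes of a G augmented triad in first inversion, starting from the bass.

B, D#, G

Spelling G augmented: G–B–D#. In first inversion the third is bass, giving B, D#, G from the bottom.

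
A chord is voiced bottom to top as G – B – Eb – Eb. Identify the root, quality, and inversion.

Eb augmented, first inversion

The distinct note names are G, B, Eb. Stacked in thirds they read Eb–G–B, which is an augmented triad on Eb.
G is the third of Eb augmented; third in the bass means first inversion (figured bass 6).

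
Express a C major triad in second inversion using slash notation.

Second inversion of C major has the fifth (G) in the bass. As a slash chord: C/G.

C/G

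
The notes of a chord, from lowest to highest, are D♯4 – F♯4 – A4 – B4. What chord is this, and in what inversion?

B dominant seventh, first inversion

Reducing to letter names: D#, F#, A, B. These stack in thirds as B–D#–F#–A — a B dominant seventh chord.
D# is the third of B dominant seventh; third in the bass means first inversion (figured bass 6/5).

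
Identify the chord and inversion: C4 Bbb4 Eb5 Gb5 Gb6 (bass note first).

The pitch classes C, Bbb, Eb, Gb arrange in thirds as C–Eb–Gb–Bbb: a C diminished seventh chord.
C is the root of C diminished seventh; root in the bass means root position (figured bass 7).

C diminished seventh, root position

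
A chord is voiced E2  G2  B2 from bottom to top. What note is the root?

Reordering E, G, B into stacked thirds gives E–G–B; the bottom of that stack, E, is the root.

E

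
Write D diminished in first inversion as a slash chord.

First inversion of D diminished has the third (F) in the bass. As a slash chord: Ddim/F.

Ddim/F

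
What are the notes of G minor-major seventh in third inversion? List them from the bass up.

F#, G, Bb, D

The chord tones are G–Bb–D–F#. With the seventh (F#) lowest for third inversion: F#, G, Bb, D.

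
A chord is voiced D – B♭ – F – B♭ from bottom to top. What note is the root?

Bb

D, Bb, F are the tones of a Bb major triad (Bb–D–F), making Bb the root.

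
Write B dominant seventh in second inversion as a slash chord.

Second inversion of B dominant seventh has the fifth (F#) in the bass. As a slash chord: B7/F#.

B7/F#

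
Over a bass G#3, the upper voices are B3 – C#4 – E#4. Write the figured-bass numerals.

The notes G#, B, C#, E# stack in thirds as C#–E#–G#–B — a C# dominant seventh chord. The bass G# is the fifth, so this is second inversion: figured 4/3.

4/3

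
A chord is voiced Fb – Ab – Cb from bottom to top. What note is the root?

Fb

Reordering Fb, Ab, Cb into stacked thirds gives Fb–Ab–Cb; the bottom of that stack, Fb, is the root.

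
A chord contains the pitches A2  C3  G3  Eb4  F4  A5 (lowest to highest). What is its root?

F

The distinct letter names are A, C, G, Eb, F. Arranged as a stack of thirds they read F–A–C–Eb–G, so F is the root (an F dominant ninth chord).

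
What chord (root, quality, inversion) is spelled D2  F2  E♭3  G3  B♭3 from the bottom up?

Eb major ninth, third inversion

The pitch classes D, F, Eb, G, Bb arrange in thirds as Eb–G–Bb–D–F: an Eb major ninth chord.
With the seventh (D) in the bass, the chord is in third inversion.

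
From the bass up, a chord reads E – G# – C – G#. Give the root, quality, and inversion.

C augmented, first inversion

The distinct note names are E, G#, C. Stacked in thirds they read C–E–G#, which is an augmented triad on C.
With the third (E) in the bass, the chord is in first inversion (figured bass 6).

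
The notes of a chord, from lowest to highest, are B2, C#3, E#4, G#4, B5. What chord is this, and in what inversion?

C# dominant seventh, third inversion

The pitch classes B, C#, E#, G# arrange in thirds as C#–E#–G#–B: a C# dominant seventh chord.
The lowest note is B, the seventh of the chord, so this is third inversion (figured bass 4/2).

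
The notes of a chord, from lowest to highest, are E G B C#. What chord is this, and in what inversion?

C# half-diminished seventh, first inversion

The distinct note names are E, G, B, C#. Stacked in thirds they read C#–E–G–B, which is a half-diminished seventh chord on C#.
The lowest note is E, the third of the chord, so this is first inversion (figured bass 6/5).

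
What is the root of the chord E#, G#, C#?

C#

E#, G#, C# are the tones of a C# major triad (C#–E#–G#), making C# the root.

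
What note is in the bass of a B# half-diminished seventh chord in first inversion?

D#

In first inversion the third is lowest. For B# half-diminished seventh (B#–D#–F#–A#) that is D#.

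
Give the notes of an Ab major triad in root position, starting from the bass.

The chord tones are Ab–C–Eb. With the root (Ab) lowest for root position: Ab, C, Eb.

Ab, C, Eb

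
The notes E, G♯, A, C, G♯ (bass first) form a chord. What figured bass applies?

The notes E, G#, A, C stack in thirds as A–C–E–G# — an A minor-major seventh chord. The bass E is the fifth, so this is second inversion: figured 4/3.

4/3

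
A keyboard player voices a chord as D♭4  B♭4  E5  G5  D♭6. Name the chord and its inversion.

The distinct note names are Db, Bb, E, G. Stacked in thirds they read E–G–Bb–Db, which is a diminished seventh chord on E.
With the seventh (Db) in the bass, the chord is in third inversion (figured bass 4/2).

E diminished seventh, third inversion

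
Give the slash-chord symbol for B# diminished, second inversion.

Second inversion of B# diminished has the fifth (F#) in the bass. As a slash chord: B#dim/F#.

B#dim/F#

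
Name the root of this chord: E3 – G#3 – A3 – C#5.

A

The distinct letter names are E, G#, A, C#. Arranged as a stack of thirds they read A–C#–E–G#, so A is the root (an A major seventh chord).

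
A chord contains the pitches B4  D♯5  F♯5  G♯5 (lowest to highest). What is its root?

G#

The distinct letter names are B, D#, F#, G#. Arranged as a stack of thirds they read G#–B–D#–F#, so G# is the root (a G# minor seventh chord).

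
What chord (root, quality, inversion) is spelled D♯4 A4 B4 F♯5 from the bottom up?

B dominant seventh, first inversion

The distinct note names are D#, A, B, F#. Stacked in thirds they read B–D#–F#–A, which is a dominant seventh chord on B.
D# is the third of B dominant seventh; third in the bass means first inversion (figured bass 6/5).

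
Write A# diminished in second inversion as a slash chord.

A#dim/E

Second inversion of A# diminished has the fifth (E) in the bass. As a slash chord: A#dim/E.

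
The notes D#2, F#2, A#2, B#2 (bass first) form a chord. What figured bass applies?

6/5

The notes D#, F#, A#, B# stack in thirds as B#–D#–F#–A# — a B# half-diminished seventh chord. The bass D# is the third, so this is first inversion: figured 6/5.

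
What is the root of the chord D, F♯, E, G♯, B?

E

Reordering D, F#, E, G#, B into stacked thirds gives E–G#–B–D–F#; the bottom of that stack, E, is the root.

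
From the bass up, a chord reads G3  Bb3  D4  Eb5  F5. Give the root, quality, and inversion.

Eb major ninth, first inversion

Reducing to letter names: G, Bb, D, Eb, F. These stack in thirds as Eb–G–Bb–D–F — an Eb major ninth chord.
With the third (G) in the bass, the chord is in first inversion.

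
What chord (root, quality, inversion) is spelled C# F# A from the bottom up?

Reducing to letter names: C#, F#, A. These stack in thirds as F#–A–C# — an F# minor triad.
The lowest note is C#, the fifth of the chord, so this is second inversion (figured bass 6/4).

F# minor, second inversion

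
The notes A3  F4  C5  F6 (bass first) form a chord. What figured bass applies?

The notes A, F, C stack in thirds as F–A–C — an F major triad. The bass A is the third, so this is first inversion: figured 6.

6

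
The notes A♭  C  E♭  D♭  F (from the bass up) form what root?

Db

Ab, C, Eb, Db, F are the tones of a Db major ninth chord (Db–F–Ab–C–Eb), making Db the root.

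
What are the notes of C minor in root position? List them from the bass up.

C, Eb, G

C minor is C–Eb–G. Root position puts the root (C) in the bass, with the remaining tones above: C, Eb, G.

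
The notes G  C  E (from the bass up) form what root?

C

G, C, E are the tones of a C major triad (C–E–G), making C the root.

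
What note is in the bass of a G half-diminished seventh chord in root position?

G

G half-diminished seventh is G–Bb–Db–F. Root position places the root in the bass: G.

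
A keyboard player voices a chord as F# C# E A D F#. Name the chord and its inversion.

The distinct note names are F#, C#, E, A, D. Stacked in thirds they read D–F#–A–C#–E, which is a major ninth chord on D.
F# is the third of D major ninth; third in the bass means first inversion.

D major ninth, first inversion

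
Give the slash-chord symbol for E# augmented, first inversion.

First inversion of E# augmented has the third (G##) in the bass. As a slash chord: E#aug/G##.

E#aug/G##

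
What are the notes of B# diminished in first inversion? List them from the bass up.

Spelling B# diminished: B#–D#–F#. In first inversion the third is bass, giving D#, F#, B# from the bottom.

D#, F#, B#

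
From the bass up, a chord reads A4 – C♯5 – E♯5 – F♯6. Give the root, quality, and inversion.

F# minor-major seventh, first inversion

The distinct note names are A, C#, E#, F#. Stacked in thirds they read F#–A–C#–E#, which is a minor-major seventh chord on F#.
With the third (A) in the bass, the chord is in first inversion (figured bass 6/5).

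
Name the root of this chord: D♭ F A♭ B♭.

Bb

The distinct letter names are Db, F, Ab, Bb. Arranged as a stack of thirds they read Bb–Db–F–Ab, so Bb is the root (a Bb minor seventh chord).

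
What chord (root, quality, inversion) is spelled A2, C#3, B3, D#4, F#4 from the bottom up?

The pitch classes A, C#, B, D#, F# arrange in thirds as B–D#–F#–A–C#: a B dominant ninth chord.
With the seventh (A) in the bass, the chord is in third inversion.

B dominant ninth, third inversion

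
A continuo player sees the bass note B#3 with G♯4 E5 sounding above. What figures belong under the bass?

The notes B#, G#, E stack in thirds as E–G#–B# — an E augmented triad. The bass B# is the fifth, so this is second inversion: figured 6/4.

6/4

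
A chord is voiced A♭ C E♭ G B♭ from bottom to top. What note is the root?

The distinct letter names are Ab, C, Eb, G, Bb. Arranged as a stack of thirds they read Ab–C–Eb–G–Bb, so Ab is the root (an Ab major ninth chord).

Ab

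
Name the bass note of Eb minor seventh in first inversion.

Eb minor seventh is Eb–Gb–Bb–Db. First inversion places the third in the bass: Gb.

Gb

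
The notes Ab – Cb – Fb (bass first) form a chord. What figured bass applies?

The notes Ab, Cb, Fb stack in thirds as Fb–Ab–Cb — an Fb major triad. The bass Ab is the third, so this is first inversion: figured 6.

6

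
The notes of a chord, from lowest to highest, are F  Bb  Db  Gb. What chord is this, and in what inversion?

Gb major seventh, third inversion

Reducing to letter names: F, Bb, Db, Gb. These stack in thirds as Gb–Bb–Db–F — a Gb major seventh chord.
The lowest note is F, the seventh of the chord, so this is third inversion (figured bass 4/2).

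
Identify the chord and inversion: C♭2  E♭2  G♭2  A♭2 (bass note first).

Ab minor seventh, first inversion

The pitch classes Cb, Eb, Gb, Ab arrange in thirds as Ab–Cb–Eb–Gb: an Ab minor seventh chord.
With the third (Cb) in the bass, the chord is in first inversion (figured bass 6/5).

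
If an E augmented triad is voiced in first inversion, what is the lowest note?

G#

E augmented is E–G#–B#. First inversion places the third in the bass: G#.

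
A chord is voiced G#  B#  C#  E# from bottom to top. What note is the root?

The distinct letter names are G#, B#, C#, E#. Arranged as a stack of thirds they read C#–E#–G#–B#, so C# is the root (a C# major seventh chord).

C#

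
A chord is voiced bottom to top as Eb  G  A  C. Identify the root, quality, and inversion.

A half-diminished seventh, second inversion

Reducing to letter names: Eb, G, A, C. These stack in thirds as A–C–Eb–G — an A half-diminished seventh chord.
The lowest note is Eb, the fifth of the chord, so this is second inversion (figured bass 4/3).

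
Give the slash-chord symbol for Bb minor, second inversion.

Second inversion of Bb minor has the fifth (F) in the bass. As a slash chord: Bbm/F.

Bbm/F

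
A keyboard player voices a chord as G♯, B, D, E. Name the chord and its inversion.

The distinct note names are G#, B, D, E. Stacked in thirds they read E–G#–B–D, which is a dominant seventh chord on E.
The lowest note is G#, the third of the chord, so this is first inversion (figured bass 6/5).

E dominant seventh, first inversion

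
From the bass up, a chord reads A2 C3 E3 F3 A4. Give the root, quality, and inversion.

F major seventh, first inversion

The distinct note names are A, C, E, F. Stacked in thirds they read F–A–C–E, which is a major seventh chord on F.
A is the third of F major seventh; third in the bass means first inversion (figured bass 6/5).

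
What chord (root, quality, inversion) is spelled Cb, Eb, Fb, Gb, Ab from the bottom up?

The distinct note names are Cb, Eb, Fb, Gb, Ab. Stacked in thirds they read Fb–Ab–Cb–Eb–Gb, which is a major ninth chord on Fb.
With the fifth (Cb) in the bass, the chord is in second inversion.

Fb major ninth, second inversion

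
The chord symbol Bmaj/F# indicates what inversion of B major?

second inversion

Bmaj/F# means B major with F# in the bass. F# is the fifth of B major (B–D#–F#), so this is second inversion.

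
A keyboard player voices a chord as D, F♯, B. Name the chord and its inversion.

Reducing to letter names: D, F#, B. These stack in thirds as B–D–F# — a B minor triad.
D is the third of B minor; third in the bass means first inversion (figured bass 6).

B minor, first inversion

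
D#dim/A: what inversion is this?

D#dim/A means D# diminished with A in the bass. A is the fifth of D# diminished (D#–F#–A), so this is second inversion.

second inversion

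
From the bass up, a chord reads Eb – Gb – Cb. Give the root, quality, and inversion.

Cb major, first inversion

Reducing to letter names: Eb, Gb, Cb. These stack in thirds as Cb–Eb–Gb — a Cb major triad.
Eb is the third of Cb major; third in the bass means first inversion (figured bass 6).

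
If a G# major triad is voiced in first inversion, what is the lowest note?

G# major is G#–B#–D#. First inversion places the third in the bass: B#.

B#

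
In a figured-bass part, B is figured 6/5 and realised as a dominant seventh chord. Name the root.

The figures 6/5 mean the third of the chord is in the bass. If B is the third of a dominant seventh chord, the root is G (chord tones G–B–D–F).

G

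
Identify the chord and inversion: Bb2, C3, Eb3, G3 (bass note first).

C minor seventh, third inversion

The distinct note names are Bb, C, Eb, G. Stacked in thirds they read C–Eb–G–Bb, which is a minor seventh chord on C.
With the seventh (Bb) in the bass, the chord is in third inversion (figured bass 4/2).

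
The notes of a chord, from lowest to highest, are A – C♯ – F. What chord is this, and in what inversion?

The pitch classes A, C#, F arrange in thirds as F–A–C#: an F augmented triad.
A is the third of F augmented; third in the bass means first inversion (figured bass 6).

F augmented, first inversion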